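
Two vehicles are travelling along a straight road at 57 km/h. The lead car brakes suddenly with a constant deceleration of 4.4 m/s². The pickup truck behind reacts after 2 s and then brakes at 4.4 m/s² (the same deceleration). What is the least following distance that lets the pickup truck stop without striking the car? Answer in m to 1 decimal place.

57 km/h ÷ 3.6 = 15.8333 m/s.
Leader travels v²/(2a_L) = 250.693 / 8.800 = 28.488 m before stopping.
Follower covers v·t_r = 15.8333 × 2 = 31.667 m while reacting, then v²/(2a_F) = 250.693 / 8.800 = 28.488 m while braking, for a total of 31.667 + 28.488 = 60.155 m.
Since a_F ≤ a_L and the follower starts braking later, the follower is never slower than the leader, so the closest approach is when both have stopped.
Minimum gap = 60.155 − 28.488 = 31.667 m.

Minimum gap ≈ 31.7 m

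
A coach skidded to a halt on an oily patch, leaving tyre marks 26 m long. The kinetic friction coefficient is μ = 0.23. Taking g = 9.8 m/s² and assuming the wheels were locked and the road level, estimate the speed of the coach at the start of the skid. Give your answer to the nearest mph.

Initial speed ≈ 24 mph

Deceleration a = μg = 0.23 × 9.8 = 2.254 m/s².
v = √(2a·d) = √(2 × 2.254 × 26) = √117.208 = 10.8263 m/s.
= 10.8263 ÷ 0.44704 = 24.218 mph.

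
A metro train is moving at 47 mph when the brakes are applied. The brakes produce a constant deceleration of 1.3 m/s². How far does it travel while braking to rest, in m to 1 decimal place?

47 mph × 0.44704 = 21.0109 m/s.
Braking distance = v²/(2a) = 21.0109² / (2 × 1.300) = 441.458 / 2.600 = 169.792 m.

Braking distance ≈ 169.8 m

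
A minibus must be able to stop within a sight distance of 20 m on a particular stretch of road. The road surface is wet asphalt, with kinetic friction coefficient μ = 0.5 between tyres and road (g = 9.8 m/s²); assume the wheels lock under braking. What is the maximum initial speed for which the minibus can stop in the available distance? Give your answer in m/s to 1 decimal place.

a = μg = 0.5 × 9.8 = 4.900 m/s².
v²/(2a) = d ⇒ v = √(2 × 4.900 × 20) = √196.00 = 14.0000 m/s.

Maximum speed ≈ 14.0 m/s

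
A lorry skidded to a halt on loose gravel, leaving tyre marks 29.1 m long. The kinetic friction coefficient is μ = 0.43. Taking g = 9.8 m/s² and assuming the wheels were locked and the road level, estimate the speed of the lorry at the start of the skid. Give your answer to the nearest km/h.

Initial speed ≈ 56 km/h

Deceleration a = μg = 0.43 × 9.8 = 4.214 m/s².
v = √(2a·d) = √(2 × 4.214 × 29.1) = √245.255 = 15.6606 m/s.
= 15.6606 × 3.6 = 56.378 km/h.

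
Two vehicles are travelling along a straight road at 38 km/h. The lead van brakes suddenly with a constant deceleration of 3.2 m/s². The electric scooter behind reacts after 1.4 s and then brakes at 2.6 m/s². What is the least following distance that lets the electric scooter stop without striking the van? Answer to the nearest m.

Minimum gap ≈ 19 m

38 km/h ÷ 3.6 = 10.5556 m/s.
Leader travels v²/(2a_L) = 111.421 / 6.400 = 17.410 m before stopping.
Follower covers v·t_r = 10.5556 × 1.4 = 14.778 m while reacting, then v²/(2a_F) = 111.421 / 5.200 = 21.427 m while braking, for a total of 14.778 + 21.427 = 36.205 m.
Since a_F ≤ a_L and the follower starts braking later, the follower is never slower than the leader, so the closest approach is when both have stopped.
Minimum gap = 36.205 − 17.410 = 18.795 m.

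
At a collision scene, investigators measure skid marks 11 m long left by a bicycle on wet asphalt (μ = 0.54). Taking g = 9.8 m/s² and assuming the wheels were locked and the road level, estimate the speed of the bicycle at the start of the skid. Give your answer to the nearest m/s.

Initial speed ≈ 11 m/s

Deceleration a = μg = 0.54 × 9.8 = 5.292 m/s².
v = √(2a·d) = √(2 × 5.292 × 11) = √116.424 = 10.7900 m/s.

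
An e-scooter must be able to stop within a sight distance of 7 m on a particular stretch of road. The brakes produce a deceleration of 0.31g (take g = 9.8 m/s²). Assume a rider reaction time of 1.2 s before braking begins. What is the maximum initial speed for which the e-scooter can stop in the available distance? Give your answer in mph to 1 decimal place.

Maximum speed ≈ 8.6 mph

a = 0.31 × 9.8 = 3.038 m/s².
Stopping distance: v·t_r + v²/(2a) = 7 with t_r = 1.2 s and a = 3.038 m/s².
So v² + 7.291 v − 42.53 = 0.
Positive root: v = −a·t_r + √((a·t_r)² + 2a·d) = −3.646 + √(13.293 + 42.53) = 3.8255 m/s.
3.8255 m/s ÷ 0.44704 = 8.557 mph.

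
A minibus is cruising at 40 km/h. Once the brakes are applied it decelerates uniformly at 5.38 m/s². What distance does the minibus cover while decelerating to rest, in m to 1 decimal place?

Braking distance ≈ 11.5 m

40 km/h ÷ 3.6 = 11.1111 m/s.
Braking distance = v²/(2a) = 11.1111² / (2 × 5.380) = 123.457 / 10.760 = 11.474 m.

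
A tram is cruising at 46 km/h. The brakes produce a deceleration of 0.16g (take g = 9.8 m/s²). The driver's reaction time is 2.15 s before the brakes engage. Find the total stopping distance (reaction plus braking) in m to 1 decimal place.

46 km/h ÷ 3.6 = 12.7778 m/s.
a = 0.16 × 9.8 = 1.568 m/s².
Reaction distance = v·t_r = 12.7778 × 2.15 = 27.472 m.
Braking distance = v²/(2a) = 12.7778² / (2 × 1.568) = 163.272 / 3.136 = 52.064 m.
Total = 27.472 + 52.064 = 79.536 m.

Total stopping distance ≈ 79.5 m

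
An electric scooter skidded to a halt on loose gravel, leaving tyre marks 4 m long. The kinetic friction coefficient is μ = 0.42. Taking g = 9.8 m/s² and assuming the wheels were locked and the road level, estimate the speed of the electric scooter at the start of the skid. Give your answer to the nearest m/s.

Initial speed ≈ 6 m/s

Deceleration a = μg = 0.42 × 9.8 = 4.116 m/s².
v = √(2a·d) = √(2 × 4.116 × 4) = √32.928 = 5.7383 m/s.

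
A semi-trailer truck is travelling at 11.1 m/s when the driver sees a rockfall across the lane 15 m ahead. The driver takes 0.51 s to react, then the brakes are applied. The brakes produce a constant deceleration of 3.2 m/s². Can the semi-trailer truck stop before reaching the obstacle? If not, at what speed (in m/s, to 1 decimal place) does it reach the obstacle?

No — it strikes the obstacle at 8.0 m/s

Reaction distance = 11.1000 × 0.51 = 5.661 m.
Braking distance needed to stop: v²/(2a) = 123.210 / 6.400 = 19.252 m, so total needed = 5.661 + 19.252 = 24.913 m > 15 m — it cannot stop.
Distance remaining when braking begins: 15 − 5.661 = 9.339 m.
v² = v₀² − 2a·d = 123.210 − 2 × 3.200 × 9.339 = 63.440 m²/s².
v = √63.440 = 7.965 m/s.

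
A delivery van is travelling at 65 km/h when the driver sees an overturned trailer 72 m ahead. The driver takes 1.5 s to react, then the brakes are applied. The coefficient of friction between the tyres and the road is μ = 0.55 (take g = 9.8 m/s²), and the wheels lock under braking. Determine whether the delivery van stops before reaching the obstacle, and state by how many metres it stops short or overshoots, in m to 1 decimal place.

Yes — it stops 14.7 m short of the obstacle

65 km/h ÷ 3.6 = 18.0556 m/s.
a = μg = 0.55 × 9.8 = 5.390 m/s².
Reaction distance = 18.0556 × 1.5 = 27.083 m.
Braking distance = v²/(2a) = 326.005 / 10.780 = 30.242 m.
Total stopping distance = 27.083 + 30.242 = 57.325 m, vs 72 m available — it stops with 72 − 57.325 = 14.675 m to spare.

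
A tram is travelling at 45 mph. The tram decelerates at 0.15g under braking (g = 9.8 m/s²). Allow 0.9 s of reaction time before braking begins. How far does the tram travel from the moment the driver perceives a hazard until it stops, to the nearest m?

45 mph × 0.44704 = 20.1168 m/s.
a = 0.15 × 9.8 = 1.470 m/s².
Reaction distance = v·t_r = 20.1168 × 0.9 = 18.105 m.
Braking distance = v²/(2a) = 20.1168² / (2 × 1.470) = 404.686 / 2.940 = 137.648 m.
Total = 18.105 + 137.648 = 155.753 m.

Total stopping distance ≈ 156 m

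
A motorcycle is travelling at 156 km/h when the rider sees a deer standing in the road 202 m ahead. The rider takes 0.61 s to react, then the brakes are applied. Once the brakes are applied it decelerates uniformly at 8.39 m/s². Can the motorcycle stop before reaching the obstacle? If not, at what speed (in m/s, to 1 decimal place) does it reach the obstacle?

Yes — it stops about 63.7 m short of the obstacle, so it never reaches it

156 km/h ÷ 3.6 = 43.3333 m/s.
Reaction distance = 43.3333 × 0.61 = 26.433 m.
Braking distance = v²/(2a) = 1877.775 / 16.780 = 111.906 m.
Total stopping distance = 26.433 + 111.906 = 138.339 m, vs 202 m available — it stops with 202 − 138.339 = 63.661 m to spare.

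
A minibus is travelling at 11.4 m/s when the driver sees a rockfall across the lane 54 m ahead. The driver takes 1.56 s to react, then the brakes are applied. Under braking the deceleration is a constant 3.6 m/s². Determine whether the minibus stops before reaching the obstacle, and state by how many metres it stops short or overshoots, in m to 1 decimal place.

Reaction distance = 11.4000 × 1.56 = 17.784 m.
Braking distance = v²/(2a) = 129.960 / 7.200 = 18.050 m.
Total stopping distance = 17.784 + 18.050 = 35.834 m, vs 54 m available — it stops with 54 − 35.834 = 18.166 m to spare.

Yes — it stops 18.2 m short of the obstacle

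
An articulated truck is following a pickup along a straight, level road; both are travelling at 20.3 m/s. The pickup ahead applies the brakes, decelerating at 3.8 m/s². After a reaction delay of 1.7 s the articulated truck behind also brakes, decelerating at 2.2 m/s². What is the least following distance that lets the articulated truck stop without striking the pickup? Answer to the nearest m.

Minimum gap ≈ 74 m

Leader travels v²/(2a_L) = 412.090 / 7.600 = 54.222 m before stopping.
Follower covers v·t_r = 20.3000 × 1.7 = 34.510 m while reacting, then v²/(2a_F) = 412.090 / 4.400 = 93.657 m while braking, for a total of 34.510 + 93.657 = 128.167 m.
Since a_F ≤ a_L and the follower starts braking later, the follower is never slower than the leader, so the closest approach is when both have stopped.
Minimum gap = 128.167 − 54.222 = 73.945 m.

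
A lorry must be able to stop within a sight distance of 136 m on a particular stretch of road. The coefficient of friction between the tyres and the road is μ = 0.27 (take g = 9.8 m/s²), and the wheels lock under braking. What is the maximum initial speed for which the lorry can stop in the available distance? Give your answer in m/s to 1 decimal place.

Maximum speed ≈ 26.8 m/s

a = μg = 0.27 × 9.8 = 2.646 m/s².
v²/(2a) = d ⇒ v = √(2 × 2.646 × 136) = √719.71 = 26.8274 m/s.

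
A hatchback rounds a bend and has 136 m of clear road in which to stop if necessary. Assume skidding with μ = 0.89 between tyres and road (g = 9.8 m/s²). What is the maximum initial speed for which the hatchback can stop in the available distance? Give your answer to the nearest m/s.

a = μg = 0.89 × 9.8 = 8.722 m/s².
v²/(2a) = d ⇒ v = √(2 × 8.722 × 136) = √2372.38 = 48.7071 m/s.

Maximum speed ≈ 49 m/s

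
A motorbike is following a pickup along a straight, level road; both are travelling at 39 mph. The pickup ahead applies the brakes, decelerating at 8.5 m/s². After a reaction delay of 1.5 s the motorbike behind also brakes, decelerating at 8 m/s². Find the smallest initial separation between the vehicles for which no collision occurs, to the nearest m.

39 mph × 0.44704 = 17.4346 m/s.
Leader travels v²/(2a_L) = 303.965 / 17.000 = 17.880 m before stopping.
Follower covers v·t_r = 17.4346 × 1.5 = 26.152 m while reacting, then v²/(2a_F) = 303.965 / 16.000 = 18.998 m while braking, for a total of 26.152 + 18.998 = 45.150 m.
Since a_F ≤ a_L and the follower starts braking later, the follower is never slower than the leader, so the closest approach is when both have stopped.
Minimum gap = 45.150 − 17.880 = 27.270 m.

Minimum gap ≈ 27 m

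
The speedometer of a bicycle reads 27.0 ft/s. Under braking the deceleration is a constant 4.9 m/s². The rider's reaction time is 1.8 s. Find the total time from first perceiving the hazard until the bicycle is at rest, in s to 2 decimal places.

27 ft/s × 0.3048 = 8.2296 m/s.
Braking time = v/a = 8.2296 / 4.900 = 1.680 s.
Total = 1.8 + 1.680 = 3.480 s.

Total time ≈ 3.48 s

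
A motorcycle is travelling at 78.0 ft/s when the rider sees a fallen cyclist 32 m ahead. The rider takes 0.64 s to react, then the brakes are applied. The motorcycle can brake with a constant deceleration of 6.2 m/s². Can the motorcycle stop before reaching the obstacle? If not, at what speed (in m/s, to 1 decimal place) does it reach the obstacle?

78 ft/s × 0.3048 = 23.7744 m/s.
Reaction distance = 23.7744 × 0.64 = 15.216 m.
Braking distance needed to stop: v²/(2a) = 565.222 / 12.400 = 45.582 m, so total needed = 15.216 + 45.582 = 60.798 m > 32 m — it cannot stop.
Distance remaining when braking begins: 32 − 15.216 = 16.784 m.
v² = v₀² − 2a·d = 565.222 − 2 × 6.200 × 16.784 = 357.100 m²/s².
v = √357.100 = 18.897 m/s.

No — it strikes the obstacle at 18.9 m/s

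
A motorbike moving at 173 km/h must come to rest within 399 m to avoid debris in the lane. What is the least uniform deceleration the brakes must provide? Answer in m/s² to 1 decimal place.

173 km/h ÷ 3.6 = 48.0556 m/s.
v² = 2a·d ⇒ a = v²/(2d) = 48.0556² / (2 × 399.000) = 2309.341 / 798.000 = 2.8939 m/s².

Required deceleration ≈ 2.9 m/s²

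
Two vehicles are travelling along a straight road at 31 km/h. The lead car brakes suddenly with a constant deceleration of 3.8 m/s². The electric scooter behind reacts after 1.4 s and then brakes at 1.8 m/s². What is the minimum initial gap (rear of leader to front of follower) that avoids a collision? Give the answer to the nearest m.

31 km/h ÷ 3.6 = 8.6111 m/s.
Leader travels v²/(2a_L) = 74.151 / 7.600 = 9.757 m before stopping.
Follower covers v·t_r = 8.6111 × 1.4 = 12.056 m while reacting, then v²/(2a_F) = 74.151 / 3.600 = 20.598 m while braking, for a total of 12.056 + 20.598 = 32.654 m.
Since a_F ≤ a_L and the follower starts braking later, the follower is never slower than the leader, so the closest approach is when both have stopped.
Minimum gap = 32.654 − 9.757 = 22.897 m.

Minimum gap ≈ 23 m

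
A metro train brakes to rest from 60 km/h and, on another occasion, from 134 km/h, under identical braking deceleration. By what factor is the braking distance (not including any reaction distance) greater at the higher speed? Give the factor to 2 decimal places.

Braking distance d = v²/(2a), so with a fixed, d ∝ v².
Factor = (134/60)² = 2.2333² = 4.9876.

Factor ≈ 4.99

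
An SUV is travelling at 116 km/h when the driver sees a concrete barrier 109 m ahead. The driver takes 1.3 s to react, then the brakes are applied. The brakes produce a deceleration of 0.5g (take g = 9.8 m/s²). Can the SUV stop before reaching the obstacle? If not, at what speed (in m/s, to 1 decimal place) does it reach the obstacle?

116 km/h ÷ 3.6 = 32.2222 m/s.
a = 0.5 × 9.8 = 4.900 m/s².
Reaction distance = 32.2222 × 1.3 = 41.889 m.
Braking distance needed to stop: v²/(2a) = 1038.270 / 9.800 = 105.946 m, so total needed = 41.889 + 105.946 = 147.835 m > 109 m — it cannot stop.
Distance remaining when braking begins: 109 − 41.889 = 67.111 m.
v² = v₀² − 2a·d = 1038.270 − 2 × 4.900 × 67.111 = 380.582 m²/s².
v = √380.582 = 19.509 m/s.

No — it strikes the obstacle at 19.5 m/s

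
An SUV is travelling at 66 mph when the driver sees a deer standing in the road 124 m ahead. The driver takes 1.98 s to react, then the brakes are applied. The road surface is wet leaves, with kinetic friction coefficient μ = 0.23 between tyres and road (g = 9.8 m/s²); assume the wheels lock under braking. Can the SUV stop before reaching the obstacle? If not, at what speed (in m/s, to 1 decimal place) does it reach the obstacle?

66 mph × 0.44704 = 29.5046 m/s.
a = μg = 0.23 × 9.8 = 2.254 m/s².
Reaction distance = 29.5046 × 1.98 = 58.419 m.
Braking distance needed to stop: v²/(2a) = 870.521 / 4.508 = 193.106 m, so total needed = 58.419 + 193.106 = 251.525 m > 124 m — it cannot stop.
Distance remaining when braking begins: 124 − 58.419 = 65.581 m.
v² = v₀² − 2a·d = 870.521 − 2 × 2.254 × 65.581 = 574.882 m²/s².
v = √574.882 = 23.977 m/s.

No — it strikes the obstacle at 24.0 m/s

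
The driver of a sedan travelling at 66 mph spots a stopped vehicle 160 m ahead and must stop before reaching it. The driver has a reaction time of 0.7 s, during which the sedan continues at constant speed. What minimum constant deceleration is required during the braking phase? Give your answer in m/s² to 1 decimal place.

66 mph × 0.44704 = 29.5046 m/s.
Distance covered during reaction = 29.5046 × 0.7 = 20.653 m.
Distance available for braking: 160 − 20.653 = 139.347 m.
v² = 2a·d ⇒ a = v²/(2d) = 29.5046² / (2 × 139.347) = 870.521 / 278.694 = 3.1236 m/s².

Required deceleration ≈ 3.1 m/s²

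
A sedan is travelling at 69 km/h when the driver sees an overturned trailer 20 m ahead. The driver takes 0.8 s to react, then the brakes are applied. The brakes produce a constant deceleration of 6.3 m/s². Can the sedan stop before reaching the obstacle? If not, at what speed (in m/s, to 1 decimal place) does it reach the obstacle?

No — it strikes the obstacle at 17.6 m/s

69 km/h ÷ 3.6 = 19.1667 m/s.
Reaction distance = 19.1667 × 0.8 = 15.333 m.
Braking distance needed to stop: v²/(2a) = 367.362 / 12.600 = 29.156 m, so total needed = 15.333 + 29.156 = 44.489 m > 20 m — it cannot stop.
Distance remaining when braking begins: 20 − 15.333 = 4.667 m.
v² = v₀² − 2a·d = 367.362 − 2 × 6.300 × 4.667 = 308.558 m²/s².
v = √308.558 = 17.566 m/s.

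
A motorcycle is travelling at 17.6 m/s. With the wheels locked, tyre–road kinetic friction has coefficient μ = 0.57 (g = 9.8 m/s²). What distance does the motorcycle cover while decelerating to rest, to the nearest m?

Braking distance ≈ 28 m

a = μg = 0.57 × 9.8 = 5.586 m/s².
Braking distance = v²/(2a) = 17.6000² / (2 × 5.586) = 309.760 / 11.172 = 27.726 m.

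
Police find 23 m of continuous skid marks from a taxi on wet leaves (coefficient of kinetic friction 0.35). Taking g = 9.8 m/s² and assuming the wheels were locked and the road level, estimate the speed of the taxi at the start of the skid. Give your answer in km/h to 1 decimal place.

Initial speed ≈ 45.2 km/h

Deceleration a = μg = 0.35 × 9.8 = 3.430 m/s².
v = √(2a·d) = √(2 × 3.430 × 23) = √157.780 = 12.5611 m/s.
= 12.5611 × 3.6 = 45.220 km/h.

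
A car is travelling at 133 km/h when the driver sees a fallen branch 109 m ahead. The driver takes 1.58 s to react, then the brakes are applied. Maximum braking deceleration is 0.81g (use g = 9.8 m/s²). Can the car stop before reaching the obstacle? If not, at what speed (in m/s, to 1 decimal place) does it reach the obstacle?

No — it strikes the obstacle at 23.7 m/s

133 km/h ÷ 3.6 = 36.9444 m/s.
a = 0.81 × 9.8 = 7.938 m/s².
Reaction distance = 36.9444 × 1.58 = 58.372 m.
Braking distance needed to stop: v²/(2a) = 1364.889 / 15.876 = 85.972 m, so total needed = 58.372 + 85.972 = 144.344 m > 109 m — it cannot stop.
Distance remaining when braking begins: 109 − 58.372 = 50.628 m.
v² = v₀² − 2a·d = 1364.889 − 2 × 7.938 × 50.628 = 561.119 m²/s².
v = √561.119 = 23.688 m/s.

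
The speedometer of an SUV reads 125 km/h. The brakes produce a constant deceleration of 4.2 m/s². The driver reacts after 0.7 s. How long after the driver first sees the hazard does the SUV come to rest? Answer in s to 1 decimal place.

Total time ≈ 9.0 s

125 km/h ÷ 3.6 = 34.7222 m/s.
Braking time = v/a = 34.7222 / 4.200 = 8.267 s.
Total = 0.7 + 8.267 = 8.967 s.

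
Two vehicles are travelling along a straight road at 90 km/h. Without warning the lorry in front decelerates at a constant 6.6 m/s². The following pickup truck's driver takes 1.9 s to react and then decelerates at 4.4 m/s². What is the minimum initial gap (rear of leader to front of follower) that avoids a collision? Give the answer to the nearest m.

90 km/h ÷ 3.6 = 25.0000 m/s.
Leader travels v²/(2a_L) = 625.000 / 13.200 = 47.348 m before stopping.
Follower covers v·t_r = 25.0000 × 1.9 = 47.500 m while reacting, then v²/(2a_F) = 625.000 / 8.800 = 71.023 m while braking, for a total of 47.500 + 71.023 = 118.523 m.
Since a_F ≤ a_L and the follower starts braking later, the follower is never slower than the leader, so the closest approach is when both have stopped.
Minimum gap = 118.523 − 47.348 = 71.175 m.

Minimum gap ≈ 71 m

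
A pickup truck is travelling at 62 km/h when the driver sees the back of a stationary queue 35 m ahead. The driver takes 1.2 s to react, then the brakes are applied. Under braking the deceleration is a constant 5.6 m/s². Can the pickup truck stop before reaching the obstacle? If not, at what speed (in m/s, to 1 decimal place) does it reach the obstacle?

No — it strikes the obstacle at 11.7 m/s

62 km/h ÷ 3.6 = 17.2222 m/s.
Reaction distance = 17.2222 × 1.2 = 20.667 m.
Braking distance needed to stop: v²/(2a) = 296.604 / 11.200 = 26.483 m, so total needed = 20.667 + 26.483 = 47.150 m > 35 m — it cannot stop.
Distance remaining when braking begins: 35 − 20.667 = 14.333 m.
v² = v₀² − 2a·d = 296.604 − 2 × 5.600 × 14.333 = 136.074 m²/s².
v = √136.074 = 11.665 m/s.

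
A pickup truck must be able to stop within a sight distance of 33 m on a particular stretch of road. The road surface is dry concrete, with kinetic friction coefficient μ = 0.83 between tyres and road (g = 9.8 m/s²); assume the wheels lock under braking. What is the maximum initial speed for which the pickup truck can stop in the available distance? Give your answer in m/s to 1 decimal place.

a = μg = 0.83 × 9.8 = 8.134 m/s².
v²/(2a) = d ⇒ v = √(2 × 8.134 × 33) = √536.84 = 23.1698 m/s.

Maximum speed ≈ 23.2 m/s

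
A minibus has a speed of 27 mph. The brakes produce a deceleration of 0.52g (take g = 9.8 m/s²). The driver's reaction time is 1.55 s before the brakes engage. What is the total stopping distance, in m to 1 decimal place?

27 mph × 0.44704 = 12.0701 m/s.
a = 0.52 × 9.8 = 5.096 m/s².
Reaction distance = v·t_r = 12.0701 × 1.55 = 18.709 m.
Braking distance = v²/(2a) = 12.0701² / (2 × 5.096) = 145.687 / 10.192 = 14.294 m.
Total = 18.709 + 14.294 = 33.003 m.

Total stopping distance ≈ 33.0 m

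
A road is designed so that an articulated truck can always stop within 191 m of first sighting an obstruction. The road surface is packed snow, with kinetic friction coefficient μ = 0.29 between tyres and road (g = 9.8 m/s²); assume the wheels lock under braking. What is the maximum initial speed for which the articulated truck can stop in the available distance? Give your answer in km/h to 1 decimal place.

a = μg = 0.29 × 9.8 = 2.842 m/s².
v²/(2a) = d ⇒ v = √(2 × 2.842 × 191) = √1085.64 = 32.9491 m/s.
32.9491 m/s × 3.6 = 118.617 km/h.

Maximum speed ≈ 118.6 km/h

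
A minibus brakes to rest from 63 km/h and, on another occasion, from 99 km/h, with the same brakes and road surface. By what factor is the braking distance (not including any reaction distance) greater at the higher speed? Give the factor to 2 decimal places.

Factor ≈ 2.47

Braking distance d = v²/(2a), so with a fixed, d ∝ v².
Factor = (99/63)² = 1.5714² = 2.4693.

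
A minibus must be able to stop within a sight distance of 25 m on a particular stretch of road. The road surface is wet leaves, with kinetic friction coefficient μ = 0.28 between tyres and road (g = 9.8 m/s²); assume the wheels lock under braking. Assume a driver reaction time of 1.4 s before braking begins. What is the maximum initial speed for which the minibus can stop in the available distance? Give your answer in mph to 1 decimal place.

a = μg = 0.28 × 9.8 = 2.744 m/s².
Stopping distance: v·t_r + v²/(2a) = 25 with t_r = 1.4 s and a = 2.744 m/s².
So v² + 7.683 v − 137.20 = 0.
Positive root: v = −a·t_r + √((a·t_r)² + 2a·d) = −3.842 + √(14.761 + 137.20) = 8.4852 m/s.
8.4852 m/s ÷ 0.44704 = 18.981 mph.

Maximum speed ≈ 19.0 mph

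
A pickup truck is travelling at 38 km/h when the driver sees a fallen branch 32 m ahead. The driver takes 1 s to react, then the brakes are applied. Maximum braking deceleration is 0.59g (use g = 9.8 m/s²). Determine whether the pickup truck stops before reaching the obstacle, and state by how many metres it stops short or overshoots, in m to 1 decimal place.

38 km/h ÷ 3.6 = 10.5556 m/s.
a = 0.59 × 9.8 = 5.782 m/s².
Reaction distance = 10.5556 × 1 = 10.556 m.
Braking distance = v²/(2a) = 111.421 / 11.564 = 9.635 m.
Total stopping distance = 10.556 + 9.635 = 20.191 m, vs 32 m available — it stops with 32 − 20.191 = 11.809 m to spare.

Yes — it stops 11.8 m short of the obstacle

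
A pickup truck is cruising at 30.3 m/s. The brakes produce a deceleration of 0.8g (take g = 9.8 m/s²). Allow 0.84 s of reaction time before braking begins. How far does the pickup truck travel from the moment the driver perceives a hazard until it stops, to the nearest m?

Total stopping distance ≈ 84 m

a = 0.8 × 9.8 = 7.840 m/s².
Reaction distance = v·t_r = 30.3000 × 0.84 = 25.452 m.
Braking distance = v²/(2a) = 30.3000² / (2 × 7.840) = 918.090 / 15.680 = 58.552 m.
Total = 25.452 + 58.552 = 84.004 m.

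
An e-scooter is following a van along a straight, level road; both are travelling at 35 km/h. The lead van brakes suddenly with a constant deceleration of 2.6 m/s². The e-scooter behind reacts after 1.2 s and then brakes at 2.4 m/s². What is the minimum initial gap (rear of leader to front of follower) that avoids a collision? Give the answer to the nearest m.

35 km/h ÷ 3.6 = 9.7222 m/s.
Leader travels v²/(2a_L) = 94.521 / 5.200 = 18.177 m before stopping.
Follower covers v·t_r = 9.7222 × 1.2 = 11.667 m while reacting, then v²/(2a_F) = 94.521 / 4.800 = 19.692 m while braking, for a total of 11.667 + 19.692 = 31.359 m.
Since a_F ≤ a_L and the follower starts braking later, the follower is never slower than the leader, so the closest approach is when both have stopped.
Minimum gap = 31.359 − 18.177 = 13.182 m.

Minimum gap ≈ 13 m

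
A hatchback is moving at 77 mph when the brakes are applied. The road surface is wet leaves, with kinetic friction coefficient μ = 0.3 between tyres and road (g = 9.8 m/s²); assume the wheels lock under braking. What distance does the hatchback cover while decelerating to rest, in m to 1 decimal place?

Braking distance ≈ 201.5 m

77 mph × 0.44704 = 34.4221 m/s.
a = μg = 0.3 × 9.8 = 2.940 m/s².
Braking distance = v²/(2a) = 34.4221² / (2 × 2.940) = 1184.881 / 5.880 = 201.510 m.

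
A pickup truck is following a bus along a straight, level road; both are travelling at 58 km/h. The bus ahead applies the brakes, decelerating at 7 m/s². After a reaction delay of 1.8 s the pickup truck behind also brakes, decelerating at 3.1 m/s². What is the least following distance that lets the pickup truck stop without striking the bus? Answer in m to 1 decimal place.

Minimum gap ≈ 52.3 m

58 km/h ÷ 3.6 = 16.1111 m/s.
Leader travels v²/(2a_L) = 259.568 / 14.000 = 18.541 m before stopping.
Follower covers v·t_r = 16.1111 × 1.8 = 29.000 m while reacting, then v²/(2a_F) = 259.568 / 6.200 = 41.866 m while braking, for a total of 29.000 + 41.866 = 70.866 m.
Since a_F ≤ a_L and the follower starts braking later, the follower is never slower than the leader, so the closest approach is when both have stopped.
Minimum gap = 70.866 − 18.541 = 52.325 m.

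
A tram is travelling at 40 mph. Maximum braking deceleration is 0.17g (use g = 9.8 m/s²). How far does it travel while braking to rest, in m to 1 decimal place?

Braking distance ≈ 96.0 m

40 mph × 0.44704 = 17.8816 m/s.
a = 0.17 × 9.8 = 1.666 m/s².
Braking distance = v²/(2a) = 17.8816² / (2 × 1.666) = 319.752 / 3.332 = 95.964 m.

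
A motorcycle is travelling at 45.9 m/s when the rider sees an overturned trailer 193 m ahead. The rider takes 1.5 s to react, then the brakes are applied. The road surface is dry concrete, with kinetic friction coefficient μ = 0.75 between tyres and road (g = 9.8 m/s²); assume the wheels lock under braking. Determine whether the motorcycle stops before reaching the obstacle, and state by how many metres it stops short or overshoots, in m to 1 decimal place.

a = μg = 0.75 × 9.8 = 7.350 m/s².
Reaction distance = 45.9000 × 1.5 = 68.850 m.
Braking distance = v²/(2a) = 2106.810 / 14.700 = 143.320 m.
Total stopping distance = 68.850 + 143.320 = 212.170 m, vs 193 m available — it cannot stop in time and overshoots by 212.170 − 193 = 19.170 m.

No — it overshoots by 19.2 m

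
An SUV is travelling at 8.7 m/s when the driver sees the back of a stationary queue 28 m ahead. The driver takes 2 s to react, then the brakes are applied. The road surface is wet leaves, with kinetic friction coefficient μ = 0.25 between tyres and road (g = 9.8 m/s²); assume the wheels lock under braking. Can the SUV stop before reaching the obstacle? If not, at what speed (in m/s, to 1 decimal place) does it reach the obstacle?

a = μg = 0.25 × 9.8 = 2.450 m/s².
Reaction distance = 8.7000 × 2 = 17.400 m.
Braking distance needed to stop: v²/(2a) = 75.690 / 4.900 = 15.447 m, so total needed = 17.400 + 15.447 = 32.847 m > 28 m — it cannot stop.
Distance remaining when braking begins: 28 − 17.400 = 10.600 m.
v² = v₀² − 2a·d = 75.690 − 2 × 2.450 × 10.600 = 23.750 m²/s².
v = √23.750 = 4.873 m/s.

No — it strikes the obstacle at 4.9 m/s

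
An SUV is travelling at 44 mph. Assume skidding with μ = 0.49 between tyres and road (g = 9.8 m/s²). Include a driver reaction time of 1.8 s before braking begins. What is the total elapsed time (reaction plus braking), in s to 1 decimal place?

44 mph × 0.44704 = 19.6698 m/s.
a = μg = 0.49 × 9.8 = 4.802 m/s².
Braking time = v/a = 19.6698 / 4.802 = 4.096 s.
Total = 1.8 + 4.096 = 5.896 s.

Total time ≈ 5.9 s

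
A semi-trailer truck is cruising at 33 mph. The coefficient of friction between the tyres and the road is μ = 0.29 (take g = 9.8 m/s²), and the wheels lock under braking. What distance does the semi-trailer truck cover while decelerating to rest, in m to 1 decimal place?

Braking distance ≈ 38.3 m

33 mph × 0.44704 = 14.7523 m/s.
a = μg = 0.29 × 9.8 = 2.842 m/s².
Braking distance = v²/(2a) = 14.7523² / (2 × 2.842) = 217.630 / 5.684 = 38.288 m.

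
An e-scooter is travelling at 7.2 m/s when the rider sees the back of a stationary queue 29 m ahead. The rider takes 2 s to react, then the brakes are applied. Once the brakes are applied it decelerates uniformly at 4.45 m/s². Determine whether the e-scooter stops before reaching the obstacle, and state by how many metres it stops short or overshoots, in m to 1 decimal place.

Reaction distance = 7.2000 × 2 = 14.400 m.
Braking distance = v²/(2a) = 51.840 / 8.900 = 5.825 m.
Total stopping distance = 14.400 + 5.825 = 20.225 m, vs 29 m available — it stops with 29 − 20.225 = 8.775 m to spare.

Yes — it stops 8.8 m short of the obstacle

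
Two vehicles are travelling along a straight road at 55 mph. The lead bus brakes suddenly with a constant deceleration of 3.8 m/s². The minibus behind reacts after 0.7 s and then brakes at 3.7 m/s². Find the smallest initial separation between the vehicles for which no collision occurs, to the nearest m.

55 mph × 0.44704 = 24.5872 m/s.
Leader travels v²/(2a_L) = 604.530 / 7.600 = 79.543 m before stopping.
Follower covers v·t_r = 24.5872 × 0.7 = 17.211 m while reacting, then v²/(2a_F) = 604.530 / 7.400 = 81.693 m while braking, for a total of 17.211 + 81.693 = 98.904 m.
Since a_F ≤ a_L and the follower starts braking later, the follower is never slower than the leader, so the closest approach is when both have stopped.
Minimum gap = 98.904 − 79.543 = 19.361 m.

Minimum gap ≈ 19 m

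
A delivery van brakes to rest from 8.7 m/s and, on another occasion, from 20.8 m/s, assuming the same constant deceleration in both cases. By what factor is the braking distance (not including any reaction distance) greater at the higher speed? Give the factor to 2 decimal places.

Factor ≈ 5.72

Braking distance d = v²/(2a), so with a fixed, d ∝ v².
Factor = (20.8/8.7)² = 2.3908² = 5.7159.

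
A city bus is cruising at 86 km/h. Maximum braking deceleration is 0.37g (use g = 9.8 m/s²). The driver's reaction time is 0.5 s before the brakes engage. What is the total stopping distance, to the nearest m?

Total stopping distance ≈ 91 m

86 km/h ÷ 3.6 = 23.8889 m/s.
a = 0.37 × 9.8 = 3.626 m/s².
Reaction distance = v·t_r = 23.8889 × 0.5 = 11.944 m.
Braking distance = v²/(2a) = 23.8889² / (2 × 3.626) = 570.680 / 7.252 = 78.693 m.
Total = 11.944 + 78.693 = 90.637 m.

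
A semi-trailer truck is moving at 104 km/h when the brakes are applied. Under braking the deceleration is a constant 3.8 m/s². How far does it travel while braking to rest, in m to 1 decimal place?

Braking distance ≈ 109.8 m

104 km/h ÷ 3.6 = 28.8889 m/s.
Braking distance = v²/(2a) = 28.8889² / (2 × 3.800) = 834.569 / 7.600 = 109.812 m.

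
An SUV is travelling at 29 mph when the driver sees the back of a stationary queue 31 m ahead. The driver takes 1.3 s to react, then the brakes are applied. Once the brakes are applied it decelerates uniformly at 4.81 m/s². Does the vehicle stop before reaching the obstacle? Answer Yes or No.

No

29 mph × 0.44704 = 12.9642 m/s.
Reaction distance = 12.9642 × 1.3 = 16.853 m.
Braking distance = v²/(2a) = 168.070 / 9.620 = 17.471 m.
Total stopping distance = 16.853 + 17.471 = 34.324 m, vs 31 m available — it cannot stop in time and overshoots by 34.324 − 31 = 3.324 m.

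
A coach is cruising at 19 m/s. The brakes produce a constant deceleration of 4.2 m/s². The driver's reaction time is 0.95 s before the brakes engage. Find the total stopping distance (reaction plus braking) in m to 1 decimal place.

Reaction distance = v·t_r = 19.0000 × 0.95 = 18.050 m.
Braking distance = v²/(2a) = 19.0000² / (2 × 4.200) = 361.000 / 8.400 = 42.976 m.
Total = 18.050 + 42.976 = 61.026 m.

Total stopping distance ≈ 61.0 m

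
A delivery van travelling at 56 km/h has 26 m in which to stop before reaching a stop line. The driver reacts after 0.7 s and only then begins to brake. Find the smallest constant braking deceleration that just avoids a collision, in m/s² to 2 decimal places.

Required deceleration ≈ 8.01 m/s²

56 km/h ÷ 3.6 = 15.5556 m/s.
Distance covered during reaction = 15.5556 × 0.7 = 10.889 m.
Distance available for braking: 26 − 10.889 = 15.111 m.
v² = 2a·d ⇒ a = v²/(2d) = 15.5556² / (2 × 15.111) = 241.977 / 30.222 = 8.0067 m/s².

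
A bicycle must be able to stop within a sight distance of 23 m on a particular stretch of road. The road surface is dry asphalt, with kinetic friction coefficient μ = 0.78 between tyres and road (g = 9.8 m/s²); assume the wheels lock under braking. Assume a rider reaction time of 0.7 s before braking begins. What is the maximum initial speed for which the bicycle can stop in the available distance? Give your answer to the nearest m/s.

a = μg = 0.78 × 9.8 = 7.644 m/s².
Stopping distance: v·t_r + v²/(2a) = 23 with t_r = 0.7 s and a = 7.644 m/s².
So v² + 10.702 v − 351.62 = 0.
Positive root: v = −a·t_r + √((a·t_r)² + 2a·d) = −5.351 + √(28.633 + 351.62) = 14.1491 m/s.

Maximum speed ≈ 14 m/s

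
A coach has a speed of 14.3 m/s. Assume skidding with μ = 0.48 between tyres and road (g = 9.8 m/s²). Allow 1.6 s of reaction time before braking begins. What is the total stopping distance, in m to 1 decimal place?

a = μg = 0.48 × 9.8 = 4.704 m/s².
Reaction distance = v·t_r = 14.3000 × 1.6 = 22.880 m.
Braking distance = v²/(2a) = 14.3000² / (2 × 4.704) = 204.490 / 9.408 = 21.736 m.
Total = 22.880 + 21.736 = 44.616 m.

Total stopping distance ≈ 44.6 m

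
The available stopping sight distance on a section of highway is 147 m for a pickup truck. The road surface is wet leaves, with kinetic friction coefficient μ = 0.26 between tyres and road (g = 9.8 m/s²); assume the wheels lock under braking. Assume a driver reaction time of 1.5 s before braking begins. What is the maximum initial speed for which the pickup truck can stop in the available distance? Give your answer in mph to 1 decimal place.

a = μg = 0.26 × 9.8 = 2.548 m/s².
Stopping distance: v·t_r + v²/(2a) = 147 with t_r = 1.5 s and a = 2.548 m/s².
So v² + 7.644 v − 749.11 = 0.
Positive root: v = −a·t_r + √((a·t_r)² + 2a·d) = −3.822 + √(14.608 + 749.11) = 23.8134 m/s.
23.8134 m/s ÷ 0.44704 = 53.269 mph.

Maximum speed ≈ 53.3 mph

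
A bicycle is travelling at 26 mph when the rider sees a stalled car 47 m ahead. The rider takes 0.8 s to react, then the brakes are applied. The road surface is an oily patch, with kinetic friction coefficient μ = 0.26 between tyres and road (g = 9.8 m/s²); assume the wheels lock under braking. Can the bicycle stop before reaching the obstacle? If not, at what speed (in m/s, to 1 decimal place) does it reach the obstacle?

Yes — it stops about 11.2 m short of the obstacle, so it never reaches it

26 mph × 0.44704 = 11.6230 m/s.
a = μg = 0.26 × 9.8 = 2.548 m/s².
Reaction distance = 11.6230 × 0.8 = 9.298 m.
Braking distance = v²/(2a) = 135.094 / 5.096 = 26.510 m.
Total stopping distance = 9.298 + 26.510 = 35.808 m, vs 47 m available — it stops with 47 − 35.808 = 11.192 m to spare.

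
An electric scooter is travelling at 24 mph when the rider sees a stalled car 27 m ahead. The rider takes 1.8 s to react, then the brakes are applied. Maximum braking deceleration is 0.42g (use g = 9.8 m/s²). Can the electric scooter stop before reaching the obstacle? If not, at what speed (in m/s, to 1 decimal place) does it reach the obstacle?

24 mph × 0.44704 = 10.7290 m/s.
a = 0.42 × 9.8 = 4.116 m/s².
Reaction distance = 10.7290 × 1.8 = 19.312 m.
Braking distance needed to stop: v²/(2a) = 115.111 / 8.232 = 13.983 m, so total needed = 19.312 + 13.983 = 33.295 m > 27 m — it cannot stop.
Distance remaining when braking begins: 27 − 19.312 = 7.688 m.
v² = v₀² − 2a·d = 115.111 − 2 × 4.116 × 7.688 = 51.823 m²/s².
v = √51.823 = 7.199 m/s.

No — it strikes the obstacle at 7.2 m/s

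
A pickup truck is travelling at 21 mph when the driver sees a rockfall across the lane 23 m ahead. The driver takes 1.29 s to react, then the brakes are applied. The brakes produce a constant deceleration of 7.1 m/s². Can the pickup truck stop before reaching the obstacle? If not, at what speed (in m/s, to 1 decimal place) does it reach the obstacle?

21 mph × 0.44704 = 9.3878 m/s.
Reaction distance = 9.3878 × 1.29 = 12.110 m.
Braking distance = v²/(2a) = 88.131 / 14.200 = 6.206 m.
Total stopping distance = 12.110 + 6.206 = 18.316 m, vs 23 m available — it stops with 23 − 18.316 = 4.684 m to spare.

Yes — it stops about 4.7 m short of the obstacle, so it never reaches it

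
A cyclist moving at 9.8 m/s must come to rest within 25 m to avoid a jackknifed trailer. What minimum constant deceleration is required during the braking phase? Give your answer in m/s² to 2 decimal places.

v² = 2a·d ⇒ a = v²/(2d) = 9.8000² / (2 × 25.000) = 96.040 / 50.000 = 1.9208 m/s².

Required deceleration ≈ 1.92 m/s²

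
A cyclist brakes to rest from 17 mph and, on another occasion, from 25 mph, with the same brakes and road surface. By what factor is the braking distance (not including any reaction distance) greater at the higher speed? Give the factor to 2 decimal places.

Braking distance d = v²/(2a), so with a fixed, d ∝ v².
Factor = (25/17)² = 1.4706² = 2.1627.

Factor ≈ 2.16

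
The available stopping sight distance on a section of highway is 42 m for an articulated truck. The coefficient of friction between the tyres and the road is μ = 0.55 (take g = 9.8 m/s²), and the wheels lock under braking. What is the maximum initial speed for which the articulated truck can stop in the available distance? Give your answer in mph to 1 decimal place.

a = μg = 0.55 × 9.8 = 5.390 m/s².
v²/(2a) = d ⇒ v = √(2 × 5.390 × 42) = √452.76 = 21.2782 m/s.
21.2782 m/s ÷ 0.44704 = 47.598 mph.

Maximum speed ≈ 47.6 mph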